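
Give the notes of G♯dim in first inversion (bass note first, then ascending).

B, D, G♯

In root position, G♯dim is G♯–B–D.
First inversion puts the third (B) in the bass.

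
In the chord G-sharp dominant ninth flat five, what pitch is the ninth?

A-sharp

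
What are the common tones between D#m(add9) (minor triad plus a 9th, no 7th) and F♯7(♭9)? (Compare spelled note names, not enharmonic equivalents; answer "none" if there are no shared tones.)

D#m(add9) = D#, F#, A#, E#.
F♯7(♭9) = F#, A#, C#, E, G.
Shared: F#, A#.

F#, A#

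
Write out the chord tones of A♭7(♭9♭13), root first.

Root Ab, quality dominant seventh flat nine flat thirteen:
Root: Ab
Major 3rd (3rd): C
Perfect 5th (5th): Eb
Minor 7th (7th): Gb
Minor 9th (9th): Bbb
Minor 13th (13th): Fb

Ab – C – Eb – Gb – Bbb – Fb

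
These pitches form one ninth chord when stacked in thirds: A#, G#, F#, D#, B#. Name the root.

G#

Stacking in thirds gives G# – B# – D# – F# – A#, so G# is the root — G# dominant ninth.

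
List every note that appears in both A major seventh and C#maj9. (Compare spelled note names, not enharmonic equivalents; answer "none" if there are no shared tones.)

C♯, G♯

A major seventh: A C♯ E G♯
C#maj9: C♯ E♯ G♯ B♯ D♯
Common to both → C♯, G♯.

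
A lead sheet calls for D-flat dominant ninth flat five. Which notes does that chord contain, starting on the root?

Root Db, quality dominant ninth flat five:
root → Db
3rd (major 3rd) → F
5th (diminished 5th) → Abb
7th (minor 7th) → Cb
9th (major 9th) → Eb

Db F Abb Cb Eb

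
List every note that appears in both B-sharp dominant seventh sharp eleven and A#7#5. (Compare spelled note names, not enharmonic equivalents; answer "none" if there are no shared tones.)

B-sharp dominant seventh sharp eleven = B#, D##, F##, A#, E##.
A#7#5 = A#, C##, E##, G#.
Shared: A#, E##.

A# E##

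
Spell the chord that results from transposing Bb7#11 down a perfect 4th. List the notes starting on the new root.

F – A – C – Eb – B

Transposed root: Bb → F (perfect 4th down). So we spell F dominant seventh sharp eleven:
F — root
A — major 3rd
C — perfect 5th
Eb — minor 7th
B — augmented 11th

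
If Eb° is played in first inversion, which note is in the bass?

Eb° in root position is Eb–Gb–Bbb.
First inversion places the third in the bass, which is Gb.

Gb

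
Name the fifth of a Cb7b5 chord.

Gbb

Cb7b5 is built on Cb; its 5th is a diminished 5th above the root.
A fifth above C uses the letter G, and the diminished 5th above Cb is Gbb.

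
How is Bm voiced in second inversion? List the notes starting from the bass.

In root position, Bm is B–D–F#.
Second inversion puts the fifth (F#) in the bass.

F# – B – D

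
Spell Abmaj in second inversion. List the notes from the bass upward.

Eb Ab C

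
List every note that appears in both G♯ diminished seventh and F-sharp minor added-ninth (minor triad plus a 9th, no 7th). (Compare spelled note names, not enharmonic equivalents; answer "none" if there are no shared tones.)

G♯ diminished seventh: G-sharp B D F
F-sharp minor added-ninth: F-sharp A C-sharp G-sharp
Common to both → G-sharp.

G-sharp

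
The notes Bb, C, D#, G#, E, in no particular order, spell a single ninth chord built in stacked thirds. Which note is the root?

C

Stacking in thirds gives C – E – G# – Bb – D#, so C is the root — C dominant seventh sharp nine sharp five.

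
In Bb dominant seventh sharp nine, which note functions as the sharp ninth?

C#

Root of Bb dominant seventh sharp nine = Bb. The 9th is an augmented 9th: Bb up an augmented 9th → C#.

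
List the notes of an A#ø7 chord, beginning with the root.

A# – C# – E – G#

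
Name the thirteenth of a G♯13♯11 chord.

E#

Root of G♯13♯11 = G#. The 13th is a major 13th: G# up a major 13th → E#.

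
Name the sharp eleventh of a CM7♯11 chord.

F#

Root of CM7♯11 = C. The 11th is an augmented 11th: C up an augmented 11th → F#.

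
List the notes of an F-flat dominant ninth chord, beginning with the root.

F-flat dominant ninth is a dominant ninth built on F-flat.
- root: F-flat
- major 3rd: A-flat
- perfect 5th: C-flat
- minor 7th: E-double-flat
- major 9th: G-flat

F-flat – A-flat – C-flat – E-double-flat – G-flat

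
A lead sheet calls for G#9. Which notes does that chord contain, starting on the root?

G#9 is a dominant ninth built on G♯.
Root: G♯
Major 3rd (3rd): B♯
Perfect 5th (5th): D♯
Minor 7th (7th): F♯
Major 9th (9th): A♯

G♯, B♯, D♯, F♯, A♯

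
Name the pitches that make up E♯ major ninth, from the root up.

E♯ major ninth: major ninth on E-sharp.
root → E-sharp
3rd (major 3rd) → G-double-sharp
5th (perfect 5th) → B-sharp
7th (major 7th) → D-double-sharp
9th (major 9th) → F-double-sharp

E-sharp, G-double-sharp, B-sharp, D-double-sharp, F-double-sharp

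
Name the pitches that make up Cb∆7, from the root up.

Cb  Eb  Gb  Bb

Cb∆7 is a major seventh built on Cb.
- root: Cb
- major 3rd: Eb
- perfect 5th: Gb
- major 7th: Bb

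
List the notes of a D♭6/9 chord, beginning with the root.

Db, F, Ab, Bb, Eb

Root Db, quality six-nine:
Db — root
F — major 3rd
Ab — perfect 5th
Bb — major 6th
Eb — major 9th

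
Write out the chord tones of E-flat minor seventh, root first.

E-flat minor seventh is a minor seventh built on E-flat.
- root: E-flat
- minor 3rd: G-flat
- perfect 5th: B-flat
- minor 7th: D-flat

E-flat G-flat B-flat D-flat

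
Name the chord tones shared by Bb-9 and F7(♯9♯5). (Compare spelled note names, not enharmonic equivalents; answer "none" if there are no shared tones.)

F

Bb-9: Bb Db F Ab C
F7(♯9♯5): F A C# Eb G#
Common to both → F.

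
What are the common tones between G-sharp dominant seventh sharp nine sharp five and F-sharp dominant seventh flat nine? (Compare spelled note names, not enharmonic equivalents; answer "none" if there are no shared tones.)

G-sharp dominant seventh sharp nine sharp five = G-sharp, B-sharp, D-double-sharp, F-sharp, A-double-sharp.
F-sharp dominant seventh flat nine = F-sharp, A-sharp, C-sharp, E, G.
Shared: F-sharp.

F-sharp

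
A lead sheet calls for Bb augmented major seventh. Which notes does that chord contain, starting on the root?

B-flat, D, F-sharp, A

Root B-flat, quality augmented major seventh:
B-flat — root
D — major 3rd
F-sharp — augmented 5th
A — major 7th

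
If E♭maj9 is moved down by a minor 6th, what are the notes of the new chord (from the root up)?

A minor 6th down from Eb is G, so the new chord is G major ninth.
- root: G
- major 3rd: B
- perfect 5th: D
- major 7th: F#
- major 9th: A

G B D F# A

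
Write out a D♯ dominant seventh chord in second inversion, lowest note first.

D♯ dominant seventh = D#–F##–A#–C#; second inversion → fifth (A#) lowest.

A#, C#, D#, F##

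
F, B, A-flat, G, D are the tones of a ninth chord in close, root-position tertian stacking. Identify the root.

G

Stacking in thirds gives G – B – D – F – A-flat, so G is the root — G dominant seventh flat nine.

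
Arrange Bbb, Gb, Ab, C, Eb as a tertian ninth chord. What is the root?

Ab

Arranged so that each adjacent pair is a third by letter name: Ab – C – Eb – Gb – Bbb.
The bottom of that stack, Ab, is the root (this is Ab dominant seventh flat nine).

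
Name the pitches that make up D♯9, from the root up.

D♯9: dominant ninth on D#.
Root: D#
Major 3rd (3rd): F##
Perfect 5th (5th): A#
Minor 7th (7th): C#
Major 9th (9th): E#

D# – F## – A# – C# – E#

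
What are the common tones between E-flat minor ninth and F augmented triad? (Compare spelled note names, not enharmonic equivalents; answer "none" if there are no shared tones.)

F

E-flat minor ninth = E-flat, G-flat, B-flat, D-flat, F.
F augmented triad = F, A, C-sharp.
Shared: F.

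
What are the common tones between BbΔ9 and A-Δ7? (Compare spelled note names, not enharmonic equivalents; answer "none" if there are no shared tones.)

A – C

BbΔ9: Bb D F A C
A-Δ7: A C E G#
Common to both → A, C.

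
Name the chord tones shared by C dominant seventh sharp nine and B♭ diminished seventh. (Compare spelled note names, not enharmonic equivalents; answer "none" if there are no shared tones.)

B-flat

C dominant seventh sharp nine = C, E, G, B-flat, D-sharp.
B♭ diminished seventh = B-flat, D-flat, F-flat, A-double-flat.
Shared: B-flat.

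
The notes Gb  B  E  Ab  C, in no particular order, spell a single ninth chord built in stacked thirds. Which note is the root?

Ab

Arranged so that each adjacent pair is a third by letter name: Ab – C – E – Gb – B.
The bottom of that stack, Ab, is the root (this is Ab dominant seventh sharp nine sharp five).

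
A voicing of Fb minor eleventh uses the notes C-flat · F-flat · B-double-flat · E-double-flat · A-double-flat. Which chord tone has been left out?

The full Fb minor eleventh chord is F-flat, A-double-flat, C-flat, E-double-flat, G-flat, B-double-flat.
Comparing with the voicing, the major 9th (9th) — G-flat — is absent.

G-flat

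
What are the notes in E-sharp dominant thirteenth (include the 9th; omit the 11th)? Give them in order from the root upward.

E-sharp dominant thirteenth is a dominant thirteenth built on E-sharp.
root → E-sharp
3rd (major 3rd) → G-double-sharp
5th (perfect 5th) → B-sharp
7th (minor 7th) → D-sharp
9th (major 9th) → F-double-sharp
13th (major 13th) → C-double-sharp

E-sharp – G-double-sharp – B-sharp – D-sharp – F-double-sharp – C-double-sharp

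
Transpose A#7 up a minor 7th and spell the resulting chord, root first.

G#, B#, D#, F#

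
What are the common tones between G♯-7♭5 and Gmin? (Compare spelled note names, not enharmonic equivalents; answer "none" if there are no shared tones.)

G♯-7♭5: G# B D F#
Gmin: G Bb D
Common to both → D.

D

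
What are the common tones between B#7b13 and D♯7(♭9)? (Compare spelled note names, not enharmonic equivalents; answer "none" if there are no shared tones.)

B#7b13 = B#, D##, F##, A#, G#.
D♯7(♭9) = D#, F##, A#, C#, E.
Shared: F##, A#.

F##  A#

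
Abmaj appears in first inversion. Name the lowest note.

Abmaj = A♭–C–E♭. First inversion → third in the bass = C.

C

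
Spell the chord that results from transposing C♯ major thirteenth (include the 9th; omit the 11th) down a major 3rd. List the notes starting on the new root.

A C# E G# B F#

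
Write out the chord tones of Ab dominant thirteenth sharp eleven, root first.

Ab dominant thirteenth sharp eleven is a dominant thirteenth sharp eleven built on A-flat.
- root: A-flat
- major 3rd: C
- perfect 5th: E-flat
- minor 7th: G-flat
- major 9th: B-flat
- augmented 11th: D
- major 13th: F

A-flat, C, E-flat, G-flat, B-flat, D, F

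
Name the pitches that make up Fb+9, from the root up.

Fb+9 is a dominant ninth sharp five built on Fb.
- root: Fb
- major 3rd: Ab
- augmented 5th: C
- minor 7th: Ebb
- major 9th: Gb

Fb Ab C Ebb Gb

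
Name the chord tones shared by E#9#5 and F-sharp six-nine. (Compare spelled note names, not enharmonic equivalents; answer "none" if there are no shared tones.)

E#9#5 = E♯, G𝄪, B𝄪, D♯, F𝄪.
F-sharp six-nine = F♯, A♯, C♯, D♯, G♯.
Shared: D♯.

D♯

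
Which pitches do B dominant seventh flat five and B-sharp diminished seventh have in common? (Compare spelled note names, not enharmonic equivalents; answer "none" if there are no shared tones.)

D-sharp, A

B dominant seventh flat five: B D-sharp F A
B-sharp diminished seventh: B-sharp D-sharp F-sharp A
Common to both → D-sharp, A.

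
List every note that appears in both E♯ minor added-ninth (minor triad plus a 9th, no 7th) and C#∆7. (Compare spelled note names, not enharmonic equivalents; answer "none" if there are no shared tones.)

E♯ minor added-ninth: E# G# B# F##
C#∆7: C# E# G# B#
Common to both → E#, G#, B#.

E#, G#, B#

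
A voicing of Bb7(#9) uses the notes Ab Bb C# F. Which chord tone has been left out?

D

The full Bb7(#9) chord is Bb, D, F, Ab, C#.
Comparing with the voicing, the major 3rd (3rd) — D — is absent.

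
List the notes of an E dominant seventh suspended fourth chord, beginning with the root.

E dominant seventh suspended fourth: dominant seventh suspended fourth on E.
E — root
A — perfect 4th
B — perfect 5th
D — minor 7th

E A B D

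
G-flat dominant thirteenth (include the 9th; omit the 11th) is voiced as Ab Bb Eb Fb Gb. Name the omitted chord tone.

The full G-flat dominant thirteenth chord is Gb, Bb, Db, Fb, Ab, Eb.
Comparing with the voicing, the perfect 5th (5th) — Db — is absent.

Db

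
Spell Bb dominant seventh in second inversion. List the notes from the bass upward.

F, A♭, B♭, D

Bb dominant seventh = B♭–D–F–A♭; second inversion → fifth (F) lowest.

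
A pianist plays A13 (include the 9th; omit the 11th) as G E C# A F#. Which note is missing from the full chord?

B

A13 = A, C#, E, G, B, F#. The voicing lacks the 9th (major 9th), B.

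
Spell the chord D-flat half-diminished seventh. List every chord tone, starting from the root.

D-flat – F-flat – A-double-flat – C-flat

D-flat half-diminished seventh: half-diminished seventh on D-flat.
D-flat — root
F-flat — minor 3rd
A-double-flat — diminished 5th
C-flat — minor 7th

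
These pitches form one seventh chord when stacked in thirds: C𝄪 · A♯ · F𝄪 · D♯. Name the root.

D♯

Arranged so that each adjacent pair is a third by letter name: D♯ – F𝄪 – A♯ – C𝄪.
The bottom of that stack, D♯, is the root (this is D♯ major seventh).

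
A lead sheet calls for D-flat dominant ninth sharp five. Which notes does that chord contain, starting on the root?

D-flat dominant ninth sharp five: dominant ninth sharp five on D-flat.
Root: D-flat
Major 3rd (3rd): F
Augmented 5th (5th): A
Minor 7th (7th): C-flat
Major 9th (9th): E-flat

D-flat – F – A – C-flat – E-flat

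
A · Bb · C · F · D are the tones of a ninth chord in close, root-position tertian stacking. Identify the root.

Bb

Stacking in thirds gives Bb – D – F – A – C, so Bb is the root — Bb major ninth.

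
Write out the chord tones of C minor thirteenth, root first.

C minor thirteenth is a minor thirteenth built on C.
root → C
3rd (minor 3rd) → E♭
5th (perfect 5th) → G
7th (minor 7th) → B♭
9th (major 9th) → D
11th (perfect 11th) → F
13th (major 13th) → A

C, E♭, G, B♭, D, F, A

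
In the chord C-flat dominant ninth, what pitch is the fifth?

Gb

C-flat dominant ninth is built on Cb; its 5th is a perfect 5th above the root.
A fifth above C uses the letter G, and the perfect 5th above Cb is Gb.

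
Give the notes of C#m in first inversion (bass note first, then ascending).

E, G#, C#

In root position, C#m is C#–E–G#.
First inversion puts the third (E) in the bass.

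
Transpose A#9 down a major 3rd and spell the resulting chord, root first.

A# down a major 3rd → F#. New chord: F# dominant ninth.
- root: F#
- major 3rd: A#
- perfect 5th: C#
- minor 7th: E
- major 9th: G#

F#, A#, C#, E, G#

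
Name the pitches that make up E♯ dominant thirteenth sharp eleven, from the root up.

Root E#, quality dominant thirteenth sharp eleven:
- root: E#
- major 3rd: G##
- perfect 5th: B#
- minor 7th: D#
- major 9th: F##
- augmented 11th: A##
- major 13th: C##

E# – G## – B# – D# – F## – A## – C##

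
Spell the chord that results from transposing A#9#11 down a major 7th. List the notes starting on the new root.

A# down a major 7th → B. New chord: B dominant ninth sharp eleven.
B — root
D# — major 3rd
F# — perfect 5th
A — minor 7th
C# — major 9th
E# — augmented 11th

B  D#  F#  A  C#  E#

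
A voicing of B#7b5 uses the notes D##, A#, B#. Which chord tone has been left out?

B#7b5 = B#, D##, F#, A#. The voicing lacks the 5th (diminished 5th), F#.

F#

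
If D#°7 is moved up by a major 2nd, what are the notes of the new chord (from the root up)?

Transposed root: D# → E# (major 2nd up). So we spell E# diminished seventh:
- root: E#
- minor 3rd: G#
- diminished 5th: B
- diminished 7th: D

E#  G#  B  D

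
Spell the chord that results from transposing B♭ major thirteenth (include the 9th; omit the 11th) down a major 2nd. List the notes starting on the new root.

A major 2nd down from Bb is Ab, so the new chord is Ab major thirteenth.
Root: Ab
Major 3rd (3rd): C
Perfect 5th (5th): Eb
Major 7th (7th): G
Major 9th (9th): Bb
Major 13th (13th): F

Ab C Eb G Bb F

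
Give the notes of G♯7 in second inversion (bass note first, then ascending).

D# F# G# B#

G♯7 = G#–B#–D#–F#; second inversion → fifth (D#) lowest.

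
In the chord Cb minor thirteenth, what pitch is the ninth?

Db

Cb minor thirteenth is built on Cb; its 9th is a major 9th above the root.
A second above C uses the letter D, and the major 9th above Cb is Db.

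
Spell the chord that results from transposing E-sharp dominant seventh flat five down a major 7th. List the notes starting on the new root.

F# A# C E

E# down a major 7th → F#. New chord: F# dominant seventh flat five.
root → F#
3rd (major 3rd) → A#
5th (diminished 5th) → C
7th (minor 7th) → E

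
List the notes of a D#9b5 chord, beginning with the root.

D#  F##  A  C#  E#

D#9b5 is a dominant ninth flat five built on D#.
D# — root
F## — major 3rd
A — diminished 5th
C# — minor 7th
E# — major 9th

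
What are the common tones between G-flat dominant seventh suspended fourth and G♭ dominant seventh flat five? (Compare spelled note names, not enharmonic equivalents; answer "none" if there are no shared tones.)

G-flat – F-flat

G-flat dominant seventh suspended fourth: G-flat C-flat D-flat F-flat
G♭ dominant seventh flat five: G-flat B-flat D-double-flat F-flat
Common to both → G-flat, F-flat.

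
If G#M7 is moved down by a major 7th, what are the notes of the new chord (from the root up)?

Transposed root: G# → A (major 7th down). So we spell A major seventh:
A — root
C# — major 3rd
E — perfect 5th
G# — major 7th

A C# E G#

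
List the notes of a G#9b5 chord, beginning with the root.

G#9b5: dominant ninth flat five on G#.
Root: G#
Major 3rd (3rd): B#
Diminished 5th (5th): D
Minor 7th (7th): F#
Major 9th (9th): A#

G# B# D F# A#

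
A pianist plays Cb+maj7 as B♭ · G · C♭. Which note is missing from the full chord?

Cb+maj7 = C♭, E♭, G, B♭. The voicing lacks the 3rd (major 3rd), E♭.

E♭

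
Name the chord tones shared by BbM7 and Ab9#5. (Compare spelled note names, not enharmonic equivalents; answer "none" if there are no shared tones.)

B♭

BbM7: B♭ D F A
Ab9#5: A♭ C E G♭ B♭
Common to both → B♭.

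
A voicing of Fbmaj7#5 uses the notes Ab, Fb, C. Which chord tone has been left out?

The full Fbmaj7#5 chord is Fb, Ab, C, Eb.
Comparing with the voicing, the major 7th (7th) — Eb — is absent.

Eb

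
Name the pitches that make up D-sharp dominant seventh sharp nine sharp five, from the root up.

Root D-sharp, quality dominant seventh sharp nine sharp five:
root → D-sharp
3rd (major 3rd) → F-double-sharp
5th (augmented 5th) → A-double-sharp
7th (minor 7th) → C-sharp
9th (augmented 9th) → E-double-sharp

D-sharp, F-double-sharp, A-double-sharp, C-sharp, E-double-sharp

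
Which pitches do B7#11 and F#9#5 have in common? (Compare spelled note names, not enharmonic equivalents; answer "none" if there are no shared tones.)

B7#11 = B, D#, F#, A, E#.
F#9#5 = F#, A#, C##, E, G#.
Shared: F#.

F#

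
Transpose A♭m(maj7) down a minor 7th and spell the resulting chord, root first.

Bb  Db  F  A

Transposed root: Ab → Bb (minor 7th down). So we spell Bb minor-major seventh:
root → Bb
3rd (minor 3rd) → Db
5th (perfect 5th) → F
7th (major 7th) → A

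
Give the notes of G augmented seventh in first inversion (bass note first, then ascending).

B, D-sharp, F, G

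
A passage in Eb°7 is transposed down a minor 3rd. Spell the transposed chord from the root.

Eb down a minor 3rd → C. New chord: C diminished seventh.
Root: C
Minor 3rd (3rd): Eb
Diminished 5th (5th): Gb
Diminished 7th (7th): Bbb

C – Eb – Gb – Bbb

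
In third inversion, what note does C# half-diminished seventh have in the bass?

B

C# half-diminished seventh = C#–E–G–B. Third inversion → seventh in the bass = B.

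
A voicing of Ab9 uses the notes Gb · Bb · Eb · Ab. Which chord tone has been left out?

The full Ab9 chord is Ab, C, Eb, Gb, Bb.
Comparing with the voicing, the major 3rd (3rd) — C — is absent.

C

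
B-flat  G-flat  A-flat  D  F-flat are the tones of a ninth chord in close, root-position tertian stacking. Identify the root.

Arranged so that each adjacent pair is a third by letter name: G-flat – B-flat – D – F-flat – A-flat.
The bottom of that stack, G-flat, is the root (this is G-flat dominant ninth sharp five).

G-flat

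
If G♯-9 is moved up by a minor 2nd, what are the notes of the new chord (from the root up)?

A minor 2nd up from G# is A, so the new chord is A minor ninth.
Root: A
Minor 3rd (3rd): C
Perfect 5th (5th): E
Minor 7th (7th): G
Major 9th (9th): B

A  C  E  G  B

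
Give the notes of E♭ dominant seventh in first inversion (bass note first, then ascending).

G  Bb  Db  Eb

E♭ dominant seventh = Eb–G–Bb–Db; first inversion → third (G) lowest.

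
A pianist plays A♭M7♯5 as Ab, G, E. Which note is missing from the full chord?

The full A♭M7♯5 chord is Ab, C, E, G.
Comparing with the voicing, the major 3rd (3rd) — C — is absent.

C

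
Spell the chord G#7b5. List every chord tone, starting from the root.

G#, B#, D, F#

G#7b5: dominant seventh flat five on G#.
G# — root
B# — major 3rd
D — diminished 5th
F# — minor 7th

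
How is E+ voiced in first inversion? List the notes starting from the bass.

G♯, B♯, E

E+ = E–G♯–B♯; first inversion → third (G♯) lowest.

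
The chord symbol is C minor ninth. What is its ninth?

D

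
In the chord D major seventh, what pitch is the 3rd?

F-sharp

D major seventh is built on D; its 3rd is a major 3rd above the root.
A third above D uses the letter F, and the major 3rd above D is F-sharp.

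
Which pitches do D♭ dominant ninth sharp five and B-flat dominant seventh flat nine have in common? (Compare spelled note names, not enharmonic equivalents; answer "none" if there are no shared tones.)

D♭ dominant ninth sharp five = D-flat, F, A, C-flat, E-flat.
B-flat dominant seventh flat nine = B-flat, D, F, A-flat, C-flat.
Shared: F, C-flat.

F  C-flat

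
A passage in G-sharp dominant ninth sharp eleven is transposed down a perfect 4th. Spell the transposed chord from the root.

D#, F##, A#, C#, E#, G##

A perfect 4th down from G# is D#, so the new chord is D# dominant ninth sharp eleven.
Root: D#
Major 3rd (3rd): F##
Perfect 5th (5th): A#
Minor 7th (7th): C#
Major 9th (9th): E#
Augmented 11th (11th): G##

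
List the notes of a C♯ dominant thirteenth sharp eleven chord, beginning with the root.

C♯, E♯, G♯, B, D♯, F𝄪, A♯

C♯ dominant thirteenth sharp eleven: dominant thirteenth sharp eleven on C♯.
Root: C♯
Major 3rd (3rd): E♯
Perfect 5th (5th): G♯
Minor 7th (7th): B
Major 9th (9th): D♯
Augmented 11th (11th): F𝄪
Major 13th (13th): A♯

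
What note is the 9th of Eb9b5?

Root of Eb9b5 = Eb. The 9th is a major 9th: Eb up a major 9th → F.

F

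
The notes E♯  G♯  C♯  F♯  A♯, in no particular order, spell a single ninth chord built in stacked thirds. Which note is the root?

Arranged so that each adjacent pair is a third by letter name: F♯ – A♯ – C♯ – E♯ – G♯.
The bottom of that stack, F♯, is the root (this is F♯ major ninth).

F♯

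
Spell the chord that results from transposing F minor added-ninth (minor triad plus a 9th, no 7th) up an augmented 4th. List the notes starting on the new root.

B  D  F-sharp  C-sharp

F up an augmented 4th → B. New chord: B minor added-ninth.
Root: B
Minor 3rd (3rd): D
Perfect 5th (5th): F-sharp
Major 9th (9th): C-sharp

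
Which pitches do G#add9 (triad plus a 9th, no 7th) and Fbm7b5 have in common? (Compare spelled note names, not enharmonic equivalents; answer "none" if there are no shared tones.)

G#add9: G# B# D# A#
Fbm7b5: Fb Abb Cbb Ebb
Common to both → none.

none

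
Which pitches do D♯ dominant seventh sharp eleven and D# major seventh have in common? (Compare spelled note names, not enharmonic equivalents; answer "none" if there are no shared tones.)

D-sharp, F-double-sharp, A-sharp

D♯ dominant seventh sharp eleven: D-sharp F-double-sharp A-sharp C-sharp G-double-sharp
D# major seventh: D-sharp F-double-sharp A-sharp C-double-sharp
Common to both → D-sharp, F-double-sharp, A-sharp.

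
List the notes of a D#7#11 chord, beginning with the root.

D# – F## – A# – C# – G##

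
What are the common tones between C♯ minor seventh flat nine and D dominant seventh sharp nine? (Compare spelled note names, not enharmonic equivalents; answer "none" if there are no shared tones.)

C♯ minor seventh flat nine: C-sharp E G-sharp B D
D dominant seventh sharp nine: D F-sharp A C E-sharp
Common to both → D.

D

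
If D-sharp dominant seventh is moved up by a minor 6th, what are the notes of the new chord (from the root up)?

B, D-sharp, F-sharp, A

D-sharp up a minor 6th → B. New chord: B dominant seventh.
B — root
D-sharp — major 3rd
F-sharp — perfect 5th
A — minor 7th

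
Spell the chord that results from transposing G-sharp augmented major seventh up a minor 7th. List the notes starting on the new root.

G♯ up a minor 7th → F♯. New chord: F♯ augmented major seventh.
F♯ — root
A♯ — major 3rd
C𝄪 — augmented 5th
E♯ — major 7th

F♯ – A♯ – C𝄪 – E♯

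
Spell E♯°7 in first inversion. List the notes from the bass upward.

G#, B, D, E#

E♯°7 = E#–G#–B–D; first inversion → third (G#) lowest.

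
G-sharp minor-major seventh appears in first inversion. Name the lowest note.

G-sharp minor-major seventh = G#–B–D#–F##. First inversion → third in the bass = B.

B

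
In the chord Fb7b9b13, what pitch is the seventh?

Fb7b9b13 is built on Fb; its 7th is a minor 7th above the root.
A seventh above F uses the letter E, and the minor 7th above Fb is Ebb.

Ebb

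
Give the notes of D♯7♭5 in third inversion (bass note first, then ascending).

C#, D#, F##, A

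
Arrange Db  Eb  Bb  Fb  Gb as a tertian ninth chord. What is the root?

Stacking in thirds gives Eb – Gb – Bb – Db – Fb, so Eb is the root — Eb minor seventh flat nine.

Eb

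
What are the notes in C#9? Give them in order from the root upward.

C#9: dominant ninth on C#.
Root: C#
Major 3rd (3rd): E#
Perfect 5th (5th): G#
Minor 7th (7th): B
Major 9th (9th): D#

C#  E#  G#  B  D#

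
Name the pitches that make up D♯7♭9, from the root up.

D#, F##, A#, C#, E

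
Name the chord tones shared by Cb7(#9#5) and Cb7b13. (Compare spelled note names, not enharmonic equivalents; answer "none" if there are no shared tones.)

Cb7(#9#5): C♭ E♭ G B𝄫 D
Cb7b13: C♭ E♭ G♭ B𝄫 A𝄫
Common to both → C♭, E♭, B𝄫.

C♭, E♭, B𝄫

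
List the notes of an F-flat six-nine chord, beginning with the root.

F-flat A-flat C-flat D-flat G-flat

F-flat six-nine: six-nine on F-flat.
Root: F-flat
Major 3rd (3rd): A-flat
Perfect 5th (5th): C-flat
Major 6th (6th): D-flat
Major 9th (9th): G-flat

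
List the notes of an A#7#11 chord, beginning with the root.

A#, C##, E#, G#, D##

A#7#11: dominant seventh sharp eleven on A#.
A# — root
C## — major 3rd
E# — perfect 5th
G# — minor 7th
D## — augmented 11th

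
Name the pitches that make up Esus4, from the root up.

Esus4 is a suspended fourth built on E.
root → E
4th (perfect 4th) → A
5th (perfect 5th) → B

E, A, B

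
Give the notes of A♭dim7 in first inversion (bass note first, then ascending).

Cb, Ebb, Gbb, Ab

A♭dim7 = Ab–Cb–Ebb–Gbb; first inversion → third (Cb) lowest.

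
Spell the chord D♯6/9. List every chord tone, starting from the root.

D♯6/9 is a six-nine built on D#.
D# — root
F## — major 3rd
A# — perfect 5th
B# — major 6th
E# — major 9th

D#, F##, A#, B#, E#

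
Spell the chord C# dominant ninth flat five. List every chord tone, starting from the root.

C-sharp E-sharp G B D-sharp

Root C-sharp, quality dominant ninth flat five:
- root: C-sharp
- major 3rd: E-sharp
- diminished 5th: G
- minor 7th: B
- major 9th: D-sharp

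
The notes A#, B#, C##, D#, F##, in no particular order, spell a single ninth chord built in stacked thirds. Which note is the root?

B#

Arranged so that each adjacent pair is a third by letter name: B# – D# – F## – A# – C##.
The bottom of that stack, B#, is the root (this is B# minor ninth).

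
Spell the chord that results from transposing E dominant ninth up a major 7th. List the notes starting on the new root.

D-sharp F-double-sharp A-sharp C-sharp E-sharp

Transposed root: E → D-sharp (major 7th up). So we spell D-sharp dominant ninth:
root → D-sharp
3rd (major 3rd) → F-double-sharp
5th (perfect 5th) → A-sharp
7th (minor 7th) → C-sharp
9th (major 9th) → E-sharp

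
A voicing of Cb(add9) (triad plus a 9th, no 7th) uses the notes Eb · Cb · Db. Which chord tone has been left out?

Gb

Cb(add9) = Cb, Eb, Gb, Db. The voicing lacks the 5th (perfect 5th), Gb.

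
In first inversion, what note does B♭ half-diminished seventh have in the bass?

D-flat

B♭ half-diminished seventh = B-flat–D-flat–F-flat–A-flat. First inversion → third in the bass = D-flat.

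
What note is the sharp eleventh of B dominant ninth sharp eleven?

Root of B dominant ninth sharp eleven = B. The 11th is an augmented 11th: B up an augmented 11th → E-sharp.

E-sharp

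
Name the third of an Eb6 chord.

G

Root of Eb6 = Eb. The 3rd is a major 3rd: Eb up a major 3rd → G.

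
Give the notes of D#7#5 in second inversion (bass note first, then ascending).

A## – C# – D# – F##

D#7#5 = D#–F##–A##–C#; second inversion → fifth (A##) lowest.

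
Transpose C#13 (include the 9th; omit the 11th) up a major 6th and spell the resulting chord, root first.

A major 6th up from C# is A#, so the new chord is A# dominant thirteenth.
- root: A#
- major 3rd: C##
- perfect 5th: E#
- minor 7th: G#
- major 9th: B#
- major 13th: F##

A#, C##, E#, G#, B#, F##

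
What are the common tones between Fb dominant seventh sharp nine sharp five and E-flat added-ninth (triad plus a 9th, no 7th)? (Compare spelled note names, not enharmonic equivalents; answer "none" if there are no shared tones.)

G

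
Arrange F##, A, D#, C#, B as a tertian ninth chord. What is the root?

Stacking in thirds gives B – D# – F## – A – C#, so B is the root — B dominant ninth sharp five.

B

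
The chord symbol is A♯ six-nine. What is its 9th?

B#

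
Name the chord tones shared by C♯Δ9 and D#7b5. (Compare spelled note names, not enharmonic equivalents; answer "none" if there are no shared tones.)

C♯Δ9: C# E# G# B# D#
D#7b5: D# F## A C#
Common to both → C#, D#.

C# D#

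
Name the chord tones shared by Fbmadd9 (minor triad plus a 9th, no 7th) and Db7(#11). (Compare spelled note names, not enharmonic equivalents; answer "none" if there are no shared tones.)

Cb

Fbmadd9 = Fb, Abb, Cb, Gb.
Db7(#11) = Db, F, Ab, Cb, G.
Shared: Cb.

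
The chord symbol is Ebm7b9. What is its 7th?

Root of Ebm7b9 = Eb. The 7th is a minor 7th: Eb up a minor 7th → Db.

Db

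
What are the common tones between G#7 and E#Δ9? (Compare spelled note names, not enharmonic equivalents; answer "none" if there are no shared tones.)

B#

G#7 = G#, B#, D#, F#.
E#Δ9 = E#, G##, B#, D##, F##.
Shared: B#.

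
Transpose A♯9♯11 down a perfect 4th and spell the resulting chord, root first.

E#, G##, B#, D#, F##, A##

A perfect 4th down from A# is E#, so the new chord is E# dominant ninth sharp eleven.
Root: E#
Major 3rd (3rd): G##
Perfect 5th (5th): B#
Minor 7th (7th): D#
Major 9th (9th): F##
Augmented 11th (11th): A##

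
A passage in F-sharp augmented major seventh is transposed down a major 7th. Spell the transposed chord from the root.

G – B – D-sharp – F-sharp

A major 7th down from F-sharp is G, so the new chord is G augmented major seventh.
Root: G
Major 3rd (3rd): B
Augmented 5th (5th): D-sharp
Major 7th (7th): F-sharp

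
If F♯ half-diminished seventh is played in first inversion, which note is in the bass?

F♯ half-diminished seventh in root position is F-sharp–A–C–E.
First inversion places the third in the bass, which is A.

A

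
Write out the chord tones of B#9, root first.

Root B#, quality dominant ninth:
B# — root
D## — major 3rd
F## — perfect 5th
A# — minor 7th
C## — major 9th

B# D## F## A# C##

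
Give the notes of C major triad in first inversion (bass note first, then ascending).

In root position, C major triad is C–E–G.
First inversion puts the third (E) in the bass.

E  G  C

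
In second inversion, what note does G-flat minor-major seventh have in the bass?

G-flat minor-major seventh = Gb–Bbb–Db–F. Second inversion → fifth in the bass = Db.

Db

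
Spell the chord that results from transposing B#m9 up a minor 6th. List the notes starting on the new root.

A minor 6th up from B# is G#, so the new chord is G# minor ninth.
G# — root
B — minor 3rd
D# — perfect 5th
F# — minor 7th
A# — major 9th

G#, B, D#, F#, A#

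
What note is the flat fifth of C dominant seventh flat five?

G-flat

Root of C dominant seventh flat five = C. The 5th is a diminished 5th: C up a diminished 5th → G-flat.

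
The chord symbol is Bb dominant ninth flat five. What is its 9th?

C

Root of Bb dominant ninth flat five = Bb. The 9th is a major 9th: Bb up a major 9th → C.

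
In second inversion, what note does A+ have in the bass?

A+ = A–C#–E#. Second inversion → fifth in the bass = E#.

E#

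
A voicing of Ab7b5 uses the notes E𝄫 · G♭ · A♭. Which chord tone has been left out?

The full Ab7b5 chord is A♭, C, E𝄫, G♭.
Comparing with the voicing, the major 3rd (3rd) — C — is absent.

C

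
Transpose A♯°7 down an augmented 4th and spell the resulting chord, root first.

E, G, Bb, Db

Transposed root: A# → E (augmented 4th down). So we spell E diminished seventh:
root → E
3rd (minor 3rd) → G
5th (diminished 5th) → Bb
7th (diminished 7th) → Db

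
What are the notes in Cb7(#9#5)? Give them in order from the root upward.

Cb  Eb  G  Bbb  D

Root Cb, quality dominant seventh sharp nine sharp five:
Cb — root
Eb — major 3rd
G — augmented 5th
Bbb — minor 7th
D — augmented 9th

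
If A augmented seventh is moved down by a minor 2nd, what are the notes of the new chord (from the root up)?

A minor 2nd down from A is G♯, so the new chord is G♯ augmented seventh.
root → G♯
3rd (major 3rd) → B♯
5th (augmented 5th) → D𝄪
7th (minor 7th) → F♯

G♯ B♯ D𝄪 F♯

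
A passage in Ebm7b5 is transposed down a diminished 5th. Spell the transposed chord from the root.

A diminished 5th down from Eb is A, so the new chord is A half-diminished seventh.
A — root
C — minor 3rd
Eb — diminished 5th
G — minor 7th

A C Eb G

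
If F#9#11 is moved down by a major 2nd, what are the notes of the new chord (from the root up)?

E  G#  B  D  F#  A#

Transposed root: F# → E (major 2nd down). So we spell E dominant ninth sharp eleven:
Root: E
Major 3rd (3rd): G#
Perfect 5th (5th): B
Minor 7th (7th): D
Major 9th (9th): F#
Augmented 11th (11th): A#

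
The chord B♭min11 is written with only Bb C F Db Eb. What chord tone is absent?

Ab

B♭min11 = Bb, Db, F, Ab, C, Eb. The voicing lacks the 7th (minor 7th), Ab.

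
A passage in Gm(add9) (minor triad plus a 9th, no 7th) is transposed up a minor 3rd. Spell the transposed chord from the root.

G up a minor 3rd → Bb. New chord: Bb minor added-ninth.
Root: Bb
Minor 3rd (3rd): Db
Perfect 5th (5th): F
Major 9th (9th): C

Bb – Db – F – C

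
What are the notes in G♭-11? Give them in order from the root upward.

Gb, Bbb, Db, Fb, Ab, Cb

G♭-11: minor eleventh on Gb.
root → Gb
3rd (minor 3rd) → Bbb
5th (perfect 5th) → Db
7th (minor 7th) → Fb
9th (major 9th) → Ab
11th (perfect 11th) → Cb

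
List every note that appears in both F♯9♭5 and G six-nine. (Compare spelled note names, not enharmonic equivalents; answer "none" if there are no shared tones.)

F♯9♭5: F# A# C E G#
G six-nine: G B D E A
Common to both → E.

E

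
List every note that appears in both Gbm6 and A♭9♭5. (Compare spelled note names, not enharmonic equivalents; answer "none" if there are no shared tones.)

Gb

Gbm6: Gb Bbb Db Eb
A♭9♭5: Ab C Ebb Gb Bb
Common to both → Gb.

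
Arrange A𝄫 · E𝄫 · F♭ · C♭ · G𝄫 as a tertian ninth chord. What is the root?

F♭

Stacking in thirds gives F♭ – A𝄫 – C♭ – E𝄫 – G𝄫, so F♭ is the root — F♭ minor seventh flat nine.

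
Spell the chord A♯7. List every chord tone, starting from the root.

A♯  C𝄪  E♯  G♯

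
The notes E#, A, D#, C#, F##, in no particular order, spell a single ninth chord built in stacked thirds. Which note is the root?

Arranged so that each adjacent pair is a third by letter name: D# – F## – A – C# – E#.
The bottom of that stack, D#, is the root (this is D# dominant ninth flat five).

D#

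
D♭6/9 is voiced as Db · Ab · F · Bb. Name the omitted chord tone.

The full D♭6/9 chord is Db, F, Ab, Bb, Eb.
Comparing with the voicing, the major 9th (9th) — Eb — is absent.

Eb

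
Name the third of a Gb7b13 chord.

B♭

Root of Gb7b13 = G♭. The 3rd is a major 3rd: G♭ up a major 3rd → B♭.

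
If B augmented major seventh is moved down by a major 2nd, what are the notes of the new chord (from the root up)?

A C-sharp E-sharp G-sharp

A major 2nd down from B is A, so the new chord is A augmented major seventh.
root → A
3rd (major 3rd) → C-sharp
5th (augmented 5th) → E-sharp
7th (major 7th) → G-sharp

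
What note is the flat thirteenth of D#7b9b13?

Root of D#7b9b13 = D♯. The 13th is a minor 13th: D♯ up a minor 13th → B.

B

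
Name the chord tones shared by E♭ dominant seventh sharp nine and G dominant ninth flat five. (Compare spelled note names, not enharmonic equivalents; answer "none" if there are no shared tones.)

G  D-flat

E♭ dominant seventh sharp nine = E-flat, G, B-flat, D-flat, F-sharp.
G dominant ninth flat five = G, B, D-flat, F, A.
Shared: G, D-flat.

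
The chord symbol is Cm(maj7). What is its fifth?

Root of Cm(maj7) = C. The 5th is a perfect 5th: C up a perfect 5th → G.

G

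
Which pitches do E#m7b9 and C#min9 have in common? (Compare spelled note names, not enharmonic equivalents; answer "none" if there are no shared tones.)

G#  D#

E#m7b9 = E#, G#, B#, D#, F#.
C#min9 = C#, E, G#, B, D#.
Shared: G#, D#.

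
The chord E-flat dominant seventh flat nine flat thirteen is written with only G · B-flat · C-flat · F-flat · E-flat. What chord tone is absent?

E-flat dominant seventh flat nine flat thirteen = E-flat, G, B-flat, D-flat, F-flat, C-flat. The voicing lacks the 7th (minor 7th), D-flat.

D-flat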